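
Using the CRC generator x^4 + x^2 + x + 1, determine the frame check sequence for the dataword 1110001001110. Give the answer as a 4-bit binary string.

1011

Append 4 zeros: 11100010011100000. Divide by 10111 (XOR where the leading bit is 1):
  pos 0: 11100 XOR 10111 = 01011
  pos 1: 10110 XOR 10111 = 00001
  pos 5: 11001 XOR 10111 = 01110
  pos 6: 11101 XOR 10111 = 01010
  pos 7: 10101 XOR 10111 = 00010
  pos 10: 10000 XOR 10111 = 00111
  pos 12: 11100 XOR 10111 = 01011
Remainder (last 4 bits) = 1011. This is the CRC / FCS.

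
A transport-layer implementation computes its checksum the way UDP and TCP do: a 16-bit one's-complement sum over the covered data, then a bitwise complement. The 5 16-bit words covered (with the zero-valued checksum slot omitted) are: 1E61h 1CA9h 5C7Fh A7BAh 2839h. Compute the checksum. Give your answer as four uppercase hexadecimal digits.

One's-complement addition (fold any carry out of bit 15 back into bit 0):
  0x1E61 + 0x1CA9 = 0x03B0A
  0x3B0A + 0x5C7F = 0x09789
  0x9789 + 0xA7BA = 0x13F43 → wrap carry → 0x3F44
  0x3F44 + 0x2839 = 0x0677D
One's-complement sum = 0x677D.
Checksum = ~0x677D & 0xFFFF = 0x9882.

9882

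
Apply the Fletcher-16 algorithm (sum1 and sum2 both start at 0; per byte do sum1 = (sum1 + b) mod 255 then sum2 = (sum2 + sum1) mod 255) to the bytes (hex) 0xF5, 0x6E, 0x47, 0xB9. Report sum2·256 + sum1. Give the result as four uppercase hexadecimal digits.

6B65

Running sums (mod 255):
  after byte 0 (0xF5): sum1=245, sum2=245
  after byte 1 (0x6E): sum1=100, sum2=90
  after byte 2 (0x47): sum1=171, sum2=6
  after byte 3 (0xB9): sum1=101, sum2=107
Checksum = sum2·256 + sum1 = 107·256 + 101 = 27493 = 0x6B65.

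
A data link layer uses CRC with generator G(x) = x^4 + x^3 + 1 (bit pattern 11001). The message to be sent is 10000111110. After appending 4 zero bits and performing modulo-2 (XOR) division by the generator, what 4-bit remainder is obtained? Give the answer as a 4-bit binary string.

Append 4 zeros: 100001111100000. Divide by 11001 (XOR where the leading bit is 1):
  pos 0: 10000 XOR 11001 = 01001
  pos 1: 10011 XOR 11001 = 01010
  pos 2: 10101 XOR 11001 = 01100
  pos 3: 11001 XOR 11001 = 00000
  pos 8: 11000 XOR 11001 = 00001
Remainder (last 4 bits) = 0100. This is the CRC / FCS.

0100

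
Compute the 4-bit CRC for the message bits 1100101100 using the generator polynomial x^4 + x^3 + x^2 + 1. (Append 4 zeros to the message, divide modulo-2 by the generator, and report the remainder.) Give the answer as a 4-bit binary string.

Append 4 zeros: 11001011000000. Divide by 11101 (XOR where the leading bit is 1):
  pos 0: 11001 XOR 11101 = 00100
  pos 2: 10001 XOR 11101 = 01100
  pos 3: 11001 XOR 11101 = 00100
  pos 5: 10000 XOR 11101 = 01101
  pos 6: 11010 XOR 11101 = 00111
  pos 8: 11100 XOR 11101 = 00001
Remainder (last 4 bits) = 0010. This is the CRC / FCS.

0010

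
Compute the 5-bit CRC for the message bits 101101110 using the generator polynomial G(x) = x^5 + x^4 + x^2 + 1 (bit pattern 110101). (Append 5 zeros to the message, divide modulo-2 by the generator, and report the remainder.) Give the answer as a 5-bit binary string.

Append 5 zeros: 10110111000000. Divide by 110101 (XOR where the leading bit is 1):
  pos 0: 101101 XOR 110101 = 011000
  pos 1: 110001 XOR 110101 = 000100
  pos 4: 100100 XOR 110101 = 010001
  pos 5: 100010 XOR 110101 = 010111
  pos 6: 101110 XOR 110101 = 011011
  pos 7: 110110 XOR 110101 = 000011
Remainder (last 5 bits) = 00110. This is the CRC / FCS.

00110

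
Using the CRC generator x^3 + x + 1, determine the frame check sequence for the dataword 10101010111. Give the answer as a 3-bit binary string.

100

Append 3 zeros: 10101010111000. Divide by 1011 (XOR where the leading bit is 1):
  pos 0: 1010 XOR 1011 = 0001
  pos 3: 1101 XOR 1011 = 0110
  pos 4: 1100 XOR 1011 = 0111
  pos 5: 1111 XOR 1011 = 0100
  pos 6: 1001 XOR 1011 = 0010
  pos 8: 1010 XOR 1011 = 0001
Remainder (last 3 bits) = 100. This is the CRC / FCS.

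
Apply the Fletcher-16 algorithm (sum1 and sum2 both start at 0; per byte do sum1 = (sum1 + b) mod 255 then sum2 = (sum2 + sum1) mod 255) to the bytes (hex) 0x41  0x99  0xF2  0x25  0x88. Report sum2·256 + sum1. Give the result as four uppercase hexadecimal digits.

587B

Running sums (mod 255):
  after byte 0 (0x41): sum1=65, sum2=65
  after byte 1 (0x99): sum1=218, sum2=28
  after byte 2 (0xF2): sum1=205, sum2=233
  after byte 3 (0x25): sum1=242, sum2=220
  after byte 4 (0x88): sum1=123, sum2=88
Checksum = sum2·256 + sum1 = 88·256 + 123 = 22651 = 0x587B.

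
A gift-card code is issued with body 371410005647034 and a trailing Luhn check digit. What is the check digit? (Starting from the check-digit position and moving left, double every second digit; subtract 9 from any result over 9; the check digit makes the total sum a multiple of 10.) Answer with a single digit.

6

Partial digits right→left: 4 3 0 7 4 6 5 0 0 0 1 4 1 7 3
Double every second digit counting from the check-digit position (so the 1st, 3rd, 5th, ... of the partial from the right).
  doubled (with −9 where >9): 8 0 8 1 0 2 2 6 → sum 27
  kept as-is: 3 7 6 0 0 4 7 → sum 27
Total = 27 + 27 = 54.
Check digit = (10 − (54 mod 10)) mod 10 = 6.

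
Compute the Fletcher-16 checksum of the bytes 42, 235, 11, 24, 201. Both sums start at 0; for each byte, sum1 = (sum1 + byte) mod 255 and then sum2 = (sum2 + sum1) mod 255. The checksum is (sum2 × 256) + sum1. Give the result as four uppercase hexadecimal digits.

9D03

Running sums (mod 255):
  after byte 0 (42): sum1=42, sum2=42
  after byte 1 (235): sum1=22, sum2=64
  after byte 2 (11): sum1=33, sum2=97
  after byte 3 (24): sum1=57, sum2=154
  after byte 4 (201): sum1=3, sum2=157
Checksum = sum2·256 + sum1 = 157·256 + 3 = 40195 = 0x9D03.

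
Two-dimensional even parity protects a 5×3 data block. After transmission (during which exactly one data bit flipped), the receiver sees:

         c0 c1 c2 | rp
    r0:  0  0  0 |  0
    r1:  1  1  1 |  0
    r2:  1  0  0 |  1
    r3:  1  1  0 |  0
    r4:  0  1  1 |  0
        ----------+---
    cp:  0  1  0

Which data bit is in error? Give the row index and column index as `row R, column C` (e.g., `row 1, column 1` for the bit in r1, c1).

row 1, column 0

Recompute each row's even parity and compare to rp:
  r0: data parity 0, sent rp 0 → ok
  r1: data parity 1, sent rp 0 → mismatch
  r2: data parity 1, sent rp 1 → ok
  r3: data parity 0, sent rp 0 → ok
  r4: data parity 0, sent rp 0 → ok
Recompute each column's even parity and compare to cp:
  c0: data parity 1, sent cp 0 → mismatch
  c1: data parity 1, sent cp 1 → ok
  c2: data parity 0, sent cp 0 → ok
Exactly one row (r1) and one column (c0) fail → the flipped bit is at their intersection.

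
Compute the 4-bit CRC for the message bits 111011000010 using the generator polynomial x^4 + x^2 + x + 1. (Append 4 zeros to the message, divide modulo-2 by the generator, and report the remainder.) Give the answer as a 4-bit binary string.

Append 4 zeros: 1110110000100000. Divide by 10111 (XOR where the leading bit is 1):
  pos 0: 11101 XOR 10111 = 01010
  pos 1: 10101 XOR 10111 = 00010
  pos 4: 10000 XOR 10111 = 00111
  pos 6: 11101 XOR 10111 = 01010
  pos 7: 10100 XOR 10111 = 00011
  pos 10: 11000 XOR 10111 = 01111
  pos 11: 11110 XOR 10111 = 01001
Remainder (last 4 bits) = 1001. This is the CRC / FCS.

1001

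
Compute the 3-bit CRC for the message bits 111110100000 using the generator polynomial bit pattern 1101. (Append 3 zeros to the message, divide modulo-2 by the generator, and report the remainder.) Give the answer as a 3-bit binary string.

100

Append 3 zeros: 111110100000000. Divide by 1101 (XOR where the leading bit is 1):
  pos 0: 1111 XOR 1101 = 0010
  pos 2: 1010 XOR 1101 = 0111
  pos 3: 1111 XOR 1101 = 0010
  pos 5: 1000 XOR 1101 = 0101
  pos 6: 1010 XOR 1101 = 0111
  pos 7: 1110 XOR 1101 = 0011
  pos 9: 1100 XOR 1101 = 0001
Remainder (last 3 bits) = 100. This is the CRC / FCS.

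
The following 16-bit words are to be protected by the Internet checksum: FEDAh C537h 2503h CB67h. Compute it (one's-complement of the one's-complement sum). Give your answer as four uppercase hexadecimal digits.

One's-complement addition (fold any carry out of bit 15 back into bit 0):
  0xFEDA + 0xC537 = 0x1C411 → wrap carry → 0xC412
  0xC412 + 0x2503 = 0x0E915
  0xE915 + 0xCB67 = 0x1B47C → wrap carry → 0xB47D
One's-complement sum = 0xB47D.
Checksum = ~0xB47D & 0xFFFF = 0x4B82.

4B82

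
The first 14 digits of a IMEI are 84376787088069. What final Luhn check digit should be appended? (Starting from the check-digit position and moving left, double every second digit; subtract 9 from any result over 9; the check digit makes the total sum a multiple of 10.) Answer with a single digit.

Partial digits right→left: 9 6 0 8 8 0 7 8 7 6 7 3 4 8
Double every second digit counting from the check-digit position (so the 1st, 3rd, 5th, ... of the partial from the right).
  doubled (with −9 where >9): 9 0 7 5 5 5 8 → sum 39
  kept as-is: 6 8 0 8 6 3 8 → sum 39
Total = 39 + 39 = 78.
Check digit = (10 − (78 mod 10)) mod 10 = 2.

2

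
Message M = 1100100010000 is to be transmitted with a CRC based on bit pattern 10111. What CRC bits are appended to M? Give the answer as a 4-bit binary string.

Append 4 zeros: 11001000100000000. Divide by 10111 (XOR where the leading bit is 1):
  pos 0: 11001 XOR 10111 = 01110
  pos 1: 11100 XOR 10111 = 01011
  pos 2: 10110 XOR 10111 = 00001
  pos 6: 10100 XOR 10111 = 00011
  pos 9: 11000 XOR 10111 = 01111
  pos 10: 11110 XOR 10111 = 01001
  pos 11: 10010 XOR 10111 = 00101
Remainder (last 4 bits) = 1010. This is the CRC / FCS.

1010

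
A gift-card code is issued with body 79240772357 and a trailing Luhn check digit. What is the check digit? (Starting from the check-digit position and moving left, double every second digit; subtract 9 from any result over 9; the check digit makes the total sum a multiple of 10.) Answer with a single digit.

Partial digits right→left: 7 5 3 2 7 7 0 4 2 9 7
Double every second digit counting from the check-digit position (so the 1st, 3rd, 5th, ... of the partial from the right).
  doubled (with −9 where >9): 5 6 5 0 4 5 → sum 25
  kept as-is: 5 2 7 4 9 → sum 27
Total = 25 + 27 = 52.
Check digit = (10 − (52 mod 10)) mod 10 = 8.

8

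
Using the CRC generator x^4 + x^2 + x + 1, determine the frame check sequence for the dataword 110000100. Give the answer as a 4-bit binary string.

Append 4 zeros: 1100001000000. Divide by 10111 (XOR where the leading bit is 1):
  pos 0: 11000 XOR 10111 = 01111
  pos 1: 11110 XOR 10111 = 01001
  pos 2: 10011 XOR 10111 = 00100
  pos 4: 10000 XOR 10111 = 00111
  pos 6: 11100 XOR 10111 = 01011
  pos 7: 10110 XOR 10111 = 00001
Remainder (last 4 bits) = 0010. This is the CRC / FCS.

0010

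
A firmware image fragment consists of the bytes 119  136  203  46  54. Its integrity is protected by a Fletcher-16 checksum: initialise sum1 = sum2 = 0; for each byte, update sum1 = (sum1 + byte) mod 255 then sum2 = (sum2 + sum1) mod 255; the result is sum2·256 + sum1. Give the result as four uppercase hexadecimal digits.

Running sums (mod 255):
  after byte 0 (119): sum1=119, sum2=119
  after byte 1 (136): sum1=0, sum2=119
  after byte 2 (203): sum1=203, sum2=67
  after byte 3 (46): sum1=249, sum2=61
  after byte 4 (54): sum1=48, sum2=109
Checksum = sum2·256 + sum1 = 109·256 + 48 = 27952 = 0x6D30.

6D30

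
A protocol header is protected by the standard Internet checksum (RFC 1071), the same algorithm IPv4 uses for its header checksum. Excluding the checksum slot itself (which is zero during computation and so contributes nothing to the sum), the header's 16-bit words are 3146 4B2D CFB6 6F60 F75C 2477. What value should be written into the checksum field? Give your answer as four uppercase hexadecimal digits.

28A1

One's-complement addition (fold any carry out of bit 15 back into bit 0):
  0x3146 + 0x4B2D = 0x07C73
  0x7C73 + 0xCFB6 = 0x14C29 → wrap carry → 0x4C2A
  0x4C2A + 0x6F60 = 0x0BB8A
  0xBB8A + 0xF75C = 0x1B2E6 → wrap carry → 0xB2E7
  0xB2E7 + 0x2477 = 0x0D75E
One's-complement sum = 0xD75E.
Checksum = ~0xD75E & 0xFFFF = 0x28A1.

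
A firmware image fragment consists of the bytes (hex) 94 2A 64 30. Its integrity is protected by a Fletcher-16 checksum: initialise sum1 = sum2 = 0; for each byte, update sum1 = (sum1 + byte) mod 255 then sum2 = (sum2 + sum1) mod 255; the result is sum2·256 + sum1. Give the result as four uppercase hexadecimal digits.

C953

Running sums (mod 255):
  after byte 0 (94): sum1=148, sum2=148
  after byte 1 (2A): sum1=190, sum2=83
  after byte 2 (64): sum1=35, sum2=118
  after byte 3 (30): sum1=83, sum2=201
Checksum = sum2·256 + sum1 = 201·256 + 83 = 51539 = 0xC953.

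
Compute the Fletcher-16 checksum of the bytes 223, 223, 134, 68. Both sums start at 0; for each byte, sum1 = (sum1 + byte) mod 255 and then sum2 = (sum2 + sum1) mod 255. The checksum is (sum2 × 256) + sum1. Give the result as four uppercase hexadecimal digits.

708A

Running sums (mod 255):
  after byte 0 (223): sum1=223, sum2=223
  after byte 1 (223): sum1=191, sum2=159
  after byte 2 (134): sum1=70, sum2=229
  after byte 3 (68): sum1=138, sum2=112
Checksum = sum2·256 + sum1 = 112·256 + 138 = 28810 = 0x708A.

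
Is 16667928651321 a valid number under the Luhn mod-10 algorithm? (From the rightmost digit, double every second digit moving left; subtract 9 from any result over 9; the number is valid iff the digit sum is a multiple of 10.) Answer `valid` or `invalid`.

invalid

From the right, keep odd positions and double even positions (subtract 9 from any doubled value over 9):
  doubled (positions 2,4,...): 4 2 3 4 5 3 2 → sum 23
  kept (positions 1,3,...): 1 3 5 8 9 6 6 → sum 38
Total = 61.
61 mod 10 = 1, so the number is invalid.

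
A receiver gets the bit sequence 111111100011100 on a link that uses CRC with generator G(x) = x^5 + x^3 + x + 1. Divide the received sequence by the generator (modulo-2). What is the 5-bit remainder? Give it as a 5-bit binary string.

Modulo-2 division of 111111100011100 by 101011:
  pos 0: 111111 XOR 101011 = 010100
  pos 1: 101001 XOR 101011 = 000010
  pos 5: 100001 XOR 101011 = 001010
  pos 7: 101011 XOR 101011 = 000000
Remainder = 00000 (zero — the frame passes the CRC check).

00000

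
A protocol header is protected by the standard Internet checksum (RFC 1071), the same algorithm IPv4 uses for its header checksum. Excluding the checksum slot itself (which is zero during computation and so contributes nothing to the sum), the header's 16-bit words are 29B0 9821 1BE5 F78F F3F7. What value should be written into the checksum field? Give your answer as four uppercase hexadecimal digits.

One's-complement addition (fold any carry out of bit 15 back into bit 0):
  0x29B0 + 0x9821 = 0x0C1D1
  0xC1D1 + 0x1BE5 = 0x0DDB6
  0xDDB6 + 0xF78F = 0x1D545 → wrap carry → 0xD546
  0xD546 + 0xF3F7 = 0x1C93D → wrap carry → 0xC93E
One's-complement sum = 0xC93E.
Checksum = ~0xC93E & 0xFFFF = 0x36C1.

36C1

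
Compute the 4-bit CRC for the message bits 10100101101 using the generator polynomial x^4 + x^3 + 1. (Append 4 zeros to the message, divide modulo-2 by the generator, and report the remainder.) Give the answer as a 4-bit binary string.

Append 4 zeros: 101001011010000. Divide by 11001 (XOR where the leading bit is 1):
  pos 0: 10100 XOR 11001 = 01101
  pos 1: 11011 XOR 11001 = 00010
  pos 4: 10011 XOR 11001 = 01010
  pos 5: 10100 XOR 11001 = 01101
  pos 6: 11011 XOR 11001 = 00010
  pos 9: 10000 XOR 11001 = 01001
  pos 10: 10010 XOR 11001 = 01011
Remainder (last 4 bits) = 1011. This is the CRC / FCS.

1011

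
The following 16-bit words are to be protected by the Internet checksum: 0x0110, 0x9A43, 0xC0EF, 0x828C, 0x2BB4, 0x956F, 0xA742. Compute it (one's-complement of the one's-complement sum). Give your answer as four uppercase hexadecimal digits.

One's-complement addition (fold any carry out of bit 15 back into bit 0):
  0x0110 + 0x9A43 = 0x09B53
  0x9B53 + 0xC0EF = 0x15C42 → wrap carry → 0x5C43
  0x5C43 + 0x828C = 0x0DECF
  0xDECF + 0x2BB4 = 0x10A83 → wrap carry → 0x0A84
  0x0A84 + 0x956F = 0x09FF3
  0x9FF3 + 0xA742 = 0x14735 → wrap carry → 0x4736
One's-complement sum = 0x4736.
Checksum = ~0x4736 & 0xFFFF = 0xB8C9.

B8C9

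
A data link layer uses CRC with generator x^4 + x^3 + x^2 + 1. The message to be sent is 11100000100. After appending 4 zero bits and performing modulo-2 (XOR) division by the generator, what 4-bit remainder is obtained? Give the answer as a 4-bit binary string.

0110

Append 4 zeros: 111000001000000. Divide by 11101 (XOR where the leading bit is 1):
  pos 0: 11100 XOR 11101 = 00001
  pos 4: 10001 XOR 11101 = 01100
  pos 5: 11000 XOR 11101 = 00101
  pos 7: 10100 XOR 11101 = 01001
  pos 8: 10010 XOR 11101 = 01111
  pos 9: 11110 XOR 11101 = 00011
Remainder (last 4 bits) = 0110. This is the CRC / FCS.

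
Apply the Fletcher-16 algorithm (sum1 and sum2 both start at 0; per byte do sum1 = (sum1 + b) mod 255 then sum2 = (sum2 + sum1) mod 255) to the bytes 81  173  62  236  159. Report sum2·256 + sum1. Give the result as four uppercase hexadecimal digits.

81C9

Running sums (mod 255):
  after byte 0 (81): sum1=81, sum2=81
  after byte 1 (173): sum1=254, sum2=80
  after byte 2 (62): sum1=61, sum2=141
  after byte 3 (236): sum1=42, sum2=183
  after byte 4 (159): sum1=201, sum2=129
Checksum = sum2·256 + sum1 = 129·256 + 201 = 33225 = 0x81C9.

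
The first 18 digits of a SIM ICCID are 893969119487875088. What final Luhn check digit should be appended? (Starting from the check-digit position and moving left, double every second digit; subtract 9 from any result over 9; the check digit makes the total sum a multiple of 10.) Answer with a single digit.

Partial digits right→left: 8 8 0 5 7 8 7 8 4 9 1 1 9 6 9 3 9 8
Double every second digit counting from the check-digit position (so the 1st, 3rd, 5th, ... of the partial from the right).
  doubled (with −9 where >9): 7 0 5 5 8 2 9 9 9 → sum 54
  kept as-is: 8 5 8 8 9 1 6 3 8 → sum 56
Total = 54 + 56 = 110.
Check digit = (10 − (110 mod 10)) mod 10 = 0.

0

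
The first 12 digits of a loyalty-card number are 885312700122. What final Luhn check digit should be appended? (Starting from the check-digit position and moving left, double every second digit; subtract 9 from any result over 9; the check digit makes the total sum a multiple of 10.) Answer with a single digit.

4

Partial digits right→left: 2 2 1 0 0 7 2 1 3 5 8 8
Double every second digit counting from the check-digit position (so the 1st, 3rd, 5th, ... of the partial from the right).
  doubled (with −9 where >9): 4 2 0 4 6 7 → sum 23
  kept as-is: 2 0 7 1 5 8 → sum 23
Total = 23 + 23 = 46.
Check digit = (10 − (46 mod 10)) mod 10 = 4.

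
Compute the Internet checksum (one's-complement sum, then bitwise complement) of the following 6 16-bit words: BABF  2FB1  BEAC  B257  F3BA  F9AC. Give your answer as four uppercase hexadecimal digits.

B722

One's-complement addition (fold any carry out of bit 15 back into bit 0):
  0xBABF + 0x2FB1 = 0x0EA70
  0xEA70 + 0xBEAC = 0x1A91C → wrap carry → 0xA91D
  0xA91D + 0xB257 = 0x15B74 → wrap carry → 0x5B75
  0x5B75 + 0xF3BA = 0x14F2F → wrap carry → 0x4F30
  0x4F30 + 0xF9AC = 0x148DC → wrap carry → 0x48DD
One's-complement sum = 0x48DD.
Checksum = ~0x48DD & 0xFFFF = 0xB722.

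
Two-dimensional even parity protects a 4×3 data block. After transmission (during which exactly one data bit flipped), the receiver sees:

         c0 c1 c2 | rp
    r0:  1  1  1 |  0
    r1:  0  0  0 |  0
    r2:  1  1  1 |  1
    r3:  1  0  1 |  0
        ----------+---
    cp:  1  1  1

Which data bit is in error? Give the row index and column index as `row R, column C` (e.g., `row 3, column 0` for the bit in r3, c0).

Recompute each row's even parity and compare to rp:
  r0: data parity 1, sent rp 0 → mismatch
  r1: data parity 0, sent rp 0 → ok
  r2: data parity 1, sent rp 1 → ok
  r3: data parity 0, sent rp 0 → ok
Recompute each column's even parity and compare to cp:
  c0: data parity 1, sent cp 1 → ok
  c1: data parity 0, sent cp 1 → mismatch
  c2: data parity 1, sent cp 1 → ok
Exactly one row (r0) and one column (c1) fail → the flipped bit is at their intersection.

row 0, column 1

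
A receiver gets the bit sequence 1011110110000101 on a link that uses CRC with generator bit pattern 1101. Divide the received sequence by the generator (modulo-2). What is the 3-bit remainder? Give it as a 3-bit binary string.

Modulo-2 division of 1011110110000101 by 1101:
  pos 0: 1011 XOR 1101 = 0110
  pos 1: 1101 XOR 1101 = 0000
  pos 5: 1011 XOR 1101 = 0110
  pos 6: 1100 XOR 1101 = 0001
  pos 9: 1000 XOR 1101 = 0101
  pos 10: 1011 XOR 1101 = 0110
  pos 11: 1100 XOR 1101 = 0001
Remainder = 011 (nonzero — an error is detected).

011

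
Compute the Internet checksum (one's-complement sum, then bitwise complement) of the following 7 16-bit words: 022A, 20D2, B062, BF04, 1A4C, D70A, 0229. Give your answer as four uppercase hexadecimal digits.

One's-complement addition (fold any carry out of bit 15 back into bit 0):
  0x022A + 0x20D2 = 0x022FC
  0x22FC + 0xB062 = 0x0D35E
  0xD35E + 0xBF04 = 0x19262 → wrap carry → 0x9263
  0x9263 + 0x1A4C = 0x0ACAF
  0xACAF + 0xD70A = 0x183B9 → wrap carry → 0x83BA
  0x83BA + 0x0229 = 0x085E3
One's-complement sum = 0x85E3.
Checksum = ~0x85E3 & 0xFFFF = 0x7A1C.

7A1C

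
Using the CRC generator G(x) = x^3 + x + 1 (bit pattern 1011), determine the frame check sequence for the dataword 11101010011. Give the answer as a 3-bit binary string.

Append 3 zeros: 11101010011000. Divide by 1011 (XOR where the leading bit is 1):
  pos 0: 1110 XOR 1011 = 0101
  pos 1: 1011 XOR 1011 = 0000
  pos 6: 1001 XOR 1011 = 0010
  pos 8: 1010 XOR 1011 = 0001
Remainder (last 3 bits) = 100. This is the CRC / FCS.

100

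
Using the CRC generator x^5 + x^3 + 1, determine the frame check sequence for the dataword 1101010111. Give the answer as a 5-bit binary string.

10010

Append 5 zeros: 110101011100000. Divide by 101001 (XOR where the leading bit is 1):
  pos 0: 110101 XOR 101001 = 011100
  pos 1: 111000 XOR 101001 = 010001
  pos 2: 100011 XOR 101001 = 001010
  pos 4: 101011 XOR 101001 = 000010
  pos 8: 100000 XOR 101001 = 001001
Remainder (last 5 bits) = 10010. This is the CRC / FCS.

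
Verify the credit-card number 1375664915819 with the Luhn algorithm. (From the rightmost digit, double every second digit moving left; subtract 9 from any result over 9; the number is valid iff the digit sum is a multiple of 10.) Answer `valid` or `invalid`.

invalid

From the right, keep odd positions and double even positions (subtract 9 from any doubled value over 9):
  doubled (positions 2,4,...): 2 1 9 3 1 6 → sum 22
  kept (positions 1,3,...): 9 8 1 4 6 7 1 → sum 36
Total = 58.
58 mod 10 = 8, so the number is invalid.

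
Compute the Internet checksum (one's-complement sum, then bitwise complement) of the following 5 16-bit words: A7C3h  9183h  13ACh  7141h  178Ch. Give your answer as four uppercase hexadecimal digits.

2A3F

One's-complement addition (fold any carry out of bit 15 back into bit 0):
  0xA7C3 + 0x9183 = 0x13946 → wrap carry → 0x3947
  0x3947 + 0x13AC = 0x04CF3
  0x4CF3 + 0x7141 = 0x0BE34
  0xBE34 + 0x178C = 0x0D5C0
One's-complement sum = 0xD5C0.
Checksum = ~0xD5C0 & 0xFFFF = 0x2A3F.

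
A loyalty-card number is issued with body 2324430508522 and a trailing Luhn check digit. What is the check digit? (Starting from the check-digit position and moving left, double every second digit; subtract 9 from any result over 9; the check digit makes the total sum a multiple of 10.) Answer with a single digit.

Partial digits right→left: 2 2 5 8 0 5 0 3 4 4 2 3 2
Double every second digit counting from the check-digit position (so the 1st, 3rd, 5th, ... of the partial from the right).
  doubled (with −9 where >9): 4 1 0 0 8 4 4 → sum 21
  kept as-is: 2 8 5 3 4 3 → sum 25
Total = 21 + 25 = 46.
Check digit = (10 − (46 mod 10)) mod 10 = 4.

4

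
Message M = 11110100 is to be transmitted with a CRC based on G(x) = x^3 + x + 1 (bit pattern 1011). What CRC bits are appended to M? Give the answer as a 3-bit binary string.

011

Append 3 zeros: 11110100000. Divide by 1011 (XOR where the leading bit is 1):
  pos 0: 1111 XOR 1011 = 0100
  pos 1: 1000 XOR 1011 = 0011
  pos 3: 1110 XOR 1011 = 0101
  pos 4: 1010 XOR 1011 = 0001
  pos 7: 1000 XOR 1011 = 0011
Remainder (last 3 bits) = 011. This is the CRC / FCS.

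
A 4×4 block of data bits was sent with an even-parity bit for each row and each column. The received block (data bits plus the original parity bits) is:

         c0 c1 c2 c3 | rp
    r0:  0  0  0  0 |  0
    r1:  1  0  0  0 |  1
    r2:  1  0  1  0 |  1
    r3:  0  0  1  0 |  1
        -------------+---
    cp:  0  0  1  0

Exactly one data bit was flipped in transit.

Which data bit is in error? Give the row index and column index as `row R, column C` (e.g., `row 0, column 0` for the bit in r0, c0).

Recompute each row's even parity and compare to rp:
  r0: data parity 0, sent rp 0 → ok
  r1: data parity 1, sent rp 1 → ok
  r2: data parity 0, sent rp 1 → mismatch
  r3: data parity 1, sent rp 1 → ok
Recompute each column's even parity and compare to cp:
  c0: data parity 0, sent cp 0 → ok
  c1: data parity 0, sent cp 0 → ok
  c2: data parity 0, sent cp 1 → mismatch
  c3: data parity 0, sent cp 0 → ok
Exactly one row (r2) and one column (c2) fail → the flipped bit is at their intersection.

row 2, column 2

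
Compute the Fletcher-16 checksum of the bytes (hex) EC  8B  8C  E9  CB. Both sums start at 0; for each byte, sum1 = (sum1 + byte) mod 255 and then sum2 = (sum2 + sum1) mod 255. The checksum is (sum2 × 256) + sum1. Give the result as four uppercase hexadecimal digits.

14BA

Running sums (mod 255):
  after byte 0 (EC): sum1=236, sum2=236
  after byte 1 (8B): sum1=120, sum2=101
  after byte 2 (8C): sum1=5, sum2=106
  after byte 3 (E9): sum1=238, sum2=89
  after byte 4 (CB): sum1=186, sum2=20
Checksum = sum2·256 + sum1 = 20·256 + 186 = 5306 = 0x14BA.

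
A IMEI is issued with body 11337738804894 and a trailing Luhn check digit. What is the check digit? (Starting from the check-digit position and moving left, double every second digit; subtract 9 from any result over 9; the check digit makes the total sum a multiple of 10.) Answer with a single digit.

0

Partial digits right→left: 4 9 8 4 0 8 8 3 7 7 3 3 1 1
Double every second digit counting from the check-digit position (so the 1st, 3rd, 5th, ... of the partial from the right).
  doubled (with −9 where >9): 8 7 0 7 5 6 2 → sum 35
  kept as-is: 9 4 8 3 7 3 1 → sum 35
Total = 35 + 35 = 70.
Check digit = (10 − (70 mod 10)) mod 10 = 0.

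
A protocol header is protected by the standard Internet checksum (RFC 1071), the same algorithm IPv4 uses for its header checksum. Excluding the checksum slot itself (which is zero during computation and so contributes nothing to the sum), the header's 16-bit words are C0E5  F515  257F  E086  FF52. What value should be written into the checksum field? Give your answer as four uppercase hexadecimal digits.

One's-complement addition (fold any carry out of bit 15 back into bit 0):
  0xC0E5 + 0xF515 = 0x1B5FA → wrap carry → 0xB5FB
  0xB5FB + 0x257F = 0x0DB7A
  0xDB7A + 0xE086 = 0x1BC00 → wrap carry → 0xBC01
  0xBC01 + 0xFF52 = 0x1BB53 → wrap carry → 0xBB54
One's-complement sum = 0xBB54.
Checksum = ~0xBB54 & 0xFFFF = 0x44AB.

44AB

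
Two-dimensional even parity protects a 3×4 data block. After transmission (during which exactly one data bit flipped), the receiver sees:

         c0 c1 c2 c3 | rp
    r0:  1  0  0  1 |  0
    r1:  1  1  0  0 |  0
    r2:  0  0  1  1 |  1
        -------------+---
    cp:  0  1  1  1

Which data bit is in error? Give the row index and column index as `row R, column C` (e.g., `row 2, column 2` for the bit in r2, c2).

row 2, column 3

Recompute each row's even parity and compare to rp:
  r0: data parity 0, sent rp 0 → ok
  r1: data parity 0, sent rp 0 → ok
  r2: data parity 0, sent rp 1 → mismatch
Recompute each column's even parity and compare to cp:
  c0: data parity 0, sent cp 0 → ok
  c1: data parity 1, sent cp 1 → ok
  c2: data parity 1, sent cp 1 → ok
  c3: data parity 0, sent cp 1 → mismatch
Exactly one row (r2) and one column (c3) fail → the flipped bit is at their intersection.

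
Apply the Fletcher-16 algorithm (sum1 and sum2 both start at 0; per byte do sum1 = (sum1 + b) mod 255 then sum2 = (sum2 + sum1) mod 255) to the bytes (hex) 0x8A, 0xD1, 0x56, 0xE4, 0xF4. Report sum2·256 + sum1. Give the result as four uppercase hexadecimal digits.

Running sums (mod 255):
  after byte 0 (0x8A): sum1=138, sum2=138
  after byte 1 (0xD1): sum1=92, sum2=230
  after byte 2 (0x56): sum1=178, sum2=153
  after byte 3 (0xE4): sum1=151, sum2=49
  after byte 4 (0xF4): sum1=140, sum2=189
Checksum = sum2·256 + sum1 = 189·256 + 140 = 48524 = 0xBD8C.

BD8C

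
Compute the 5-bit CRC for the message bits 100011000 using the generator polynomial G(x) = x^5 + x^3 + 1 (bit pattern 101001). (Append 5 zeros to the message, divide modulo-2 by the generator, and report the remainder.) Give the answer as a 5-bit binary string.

10010

Append 5 zeros: 10001100000000. Divide by 101001 (XOR where the leading bit is 1):
  pos 0: 100011 XOR 101001 = 001010
  pos 2: 101000 XOR 101001 = 000001
  pos 7: 100000 XOR 101001 = 001001
Remainder (last 5 bits) = 10010. This is the CRC / FCS.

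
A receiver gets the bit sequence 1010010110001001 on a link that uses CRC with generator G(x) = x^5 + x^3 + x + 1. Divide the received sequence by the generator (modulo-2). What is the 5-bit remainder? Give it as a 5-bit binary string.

Modulo-2 division of 1010010110001001 by 101011:
  pos 0: 101001 XOR 101011 = 000010
  pos 4: 100110 XOR 101011 = 001101
  pos 6: 110100 XOR 101011 = 011111
  pos 7: 111111 XOR 101011 = 010100
  pos 8: 101000 XOR 101011 = 000011
Remainder = 01101 (nonzero — an error is detected).

01101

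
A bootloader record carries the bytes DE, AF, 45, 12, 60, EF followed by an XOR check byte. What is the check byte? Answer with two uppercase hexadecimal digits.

XOR the bytes together:
  start with 0xDE
  0xDE ⊕ 0xAF = 0x71
  0x71 ⊕ 0x45 = 0x34
  0x34 ⊕ 0x12 = 0x26
  0x26 ⊕ 0x60 = 0x46
  0x46 ⊕ 0xEF = 0xA9

A9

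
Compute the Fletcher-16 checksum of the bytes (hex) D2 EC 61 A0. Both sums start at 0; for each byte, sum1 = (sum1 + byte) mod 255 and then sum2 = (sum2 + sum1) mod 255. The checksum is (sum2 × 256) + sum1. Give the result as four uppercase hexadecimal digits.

75C1

Running sums (mod 255):
  after byte 0 (D2): sum1=210, sum2=210
  after byte 1 (EC): sum1=191, sum2=146
  after byte 2 (61): sum1=33, sum2=179
  after byte 3 (A0): sum1=193, sum2=117
Checksum = sum2·256 + sum1 = 117·256 + 193 = 30145 = 0x75C1.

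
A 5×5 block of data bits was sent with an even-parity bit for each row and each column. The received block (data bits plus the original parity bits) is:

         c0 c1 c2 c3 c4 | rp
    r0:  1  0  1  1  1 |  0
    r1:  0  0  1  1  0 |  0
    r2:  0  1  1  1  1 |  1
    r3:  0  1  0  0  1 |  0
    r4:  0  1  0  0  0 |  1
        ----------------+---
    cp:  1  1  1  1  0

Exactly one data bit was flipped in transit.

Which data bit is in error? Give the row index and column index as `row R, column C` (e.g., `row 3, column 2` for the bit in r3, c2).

row 2, column 4

Recompute each row's even parity and compare to rp:
  r0: data parity 0, sent rp 0 → ok
  r1: data parity 0, sent rp 0 → ok
  r2: data parity 0, sent rp 1 → mismatch
  r3: data parity 0, sent rp 0 → ok
  r4: data parity 1, sent rp 1 → ok
Recompute each column's even parity and compare to cp:
  c0: data parity 1, sent cp 1 → ok
  c1: data parity 1, sent cp 1 → ok
  c2: data parity 1, sent cp 1 → ok
  c3: data parity 1, sent cp 1 → ok
  c4: data parity 1, sent cp 0 → mismatch
Exactly one row (r2) and one column (c4) fail → the flipped bit is at their intersection.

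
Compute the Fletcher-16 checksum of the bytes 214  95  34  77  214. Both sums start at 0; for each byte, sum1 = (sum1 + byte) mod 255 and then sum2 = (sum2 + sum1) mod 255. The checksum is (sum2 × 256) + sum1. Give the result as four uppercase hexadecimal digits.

877C

Running sums (mod 255):
  after byte 0 (214): sum1=214, sum2=214
  after byte 1 (95): sum1=54, sum2=13
  after byte 2 (34): sum1=88, sum2=101
  after byte 3 (77): sum1=165, sum2=11
  after byte 4 (214): sum1=124, sum2=135
Checksum = sum2·256 + sum1 = 135·256 + 124 = 34684 = 0x877C.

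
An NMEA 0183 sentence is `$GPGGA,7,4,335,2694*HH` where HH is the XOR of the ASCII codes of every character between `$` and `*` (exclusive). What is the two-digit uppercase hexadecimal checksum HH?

XOR the ASCII codes of the payload characters:
  'G' = 0x47 → acc = 0x47
  'P' = 0x50 → acc = 0x17
  'G' = 0x47 → acc = 0x50
  'G' = 0x47 → acc = 0x17
  'A' = 0x41 → acc = 0x56
  ',' = 0x2C → acc = 0x7A
  '7' = 0x37 → acc = 0x4D
  ',' = 0x2C → acc = 0x61
  '4' = 0x34 → acc = 0x55
  ',' = 0x2C → acc = 0x79
  '3' = 0x33 → acc = 0x4A
  '3' = 0x33 → acc = 0x79
  '5' = 0x35 → acc = 0x4C
  ',' = 0x2C → acc = 0x60
  '2' = 0x32 → acc = 0x52
  '6' = 0x36 → acc = 0x64
  '9' = 0x39 → acc = 0x5D
  '4' = 0x34 → acc = 0x69
Checksum = 0x69.

69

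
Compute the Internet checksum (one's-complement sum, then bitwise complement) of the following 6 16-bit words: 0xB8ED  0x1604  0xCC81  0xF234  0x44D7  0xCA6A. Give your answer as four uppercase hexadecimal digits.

6315

One's-complement addition (fold any carry out of bit 15 back into bit 0):
  0xB8ED + 0x1604 = 0x0CEF1
  0xCEF1 + 0xCC81 = 0x19B72 → wrap carry → 0x9B73
  0x9B73 + 0xF234 = 0x18DA7 → wrap carry → 0x8DA8
  0x8DA8 + 0x44D7 = 0x0D27F
  0xD27F + 0xCA6A = 0x19CE9 → wrap carry → 0x9CEA
One's-complement sum = 0x9CEA.
Checksum = ~0x9CEA & 0xFFFF = 0x6315.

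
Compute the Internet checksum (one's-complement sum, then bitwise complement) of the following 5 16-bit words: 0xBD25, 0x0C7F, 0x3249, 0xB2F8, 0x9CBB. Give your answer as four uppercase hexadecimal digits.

One's-complement addition (fold any carry out of bit 15 back into bit 0):
  0xBD25 + 0x0C7F = 0x0C9A4
  0xC9A4 + 0x3249 = 0x0FBED
  0xFBED + 0xB2F8 = 0x1AEE5 → wrap carry → 0xAEE6
  0xAEE6 + 0x9CBB = 0x14BA1 → wrap carry → 0x4BA2
One's-complement sum = 0x4BA2.
Checksum = ~0x4BA2 & 0xFFFF = 0xB45D.

B45D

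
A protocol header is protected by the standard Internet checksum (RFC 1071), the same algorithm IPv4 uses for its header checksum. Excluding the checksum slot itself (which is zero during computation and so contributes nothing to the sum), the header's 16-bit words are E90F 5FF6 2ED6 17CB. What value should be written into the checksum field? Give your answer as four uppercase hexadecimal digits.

One's-complement addition (fold any carry out of bit 15 back into bit 0):
  0xE90F + 0x5FF6 = 0x14905 → wrap carry → 0x4906
  0x4906 + 0x2ED6 = 0x077DC
  0x77DC + 0x17CB = 0x08FA7
One's-complement sum = 0x8FA7.
Checksum = ~0x8FA7 & 0xFFFF = 0x7058.

7058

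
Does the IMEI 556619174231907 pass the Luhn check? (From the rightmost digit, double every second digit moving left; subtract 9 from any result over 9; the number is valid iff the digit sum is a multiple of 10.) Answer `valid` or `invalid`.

valid

From the right, keep odd positions and double even positions (subtract 9 from any doubled value over 9):
  doubled (positions 2,4,...): 0 2 4 5 9 3 1 → sum 24
  kept (positions 1,3,...): 7 9 3 4 1 1 6 5 → sum 36
Total = 60.
60 mod 10 = 0, so the number is valid.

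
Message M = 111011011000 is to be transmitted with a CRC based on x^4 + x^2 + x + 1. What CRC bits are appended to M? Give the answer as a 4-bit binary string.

0100

Append 4 zeros: 1110110110000000. Divide by 10111 (XOR where the leading bit is 1):
  pos 0: 11101 XOR 10111 = 01010
  pos 1: 10101 XOR 10111 = 00010
  pos 4: 10011 XOR 10111 = 00100
  pos 6: 10000 XOR 10111 = 00111
  pos 8: 11100 XOR 10111 = 01011
  pos 9: 10110 XOR 10111 = 00001
Remainder (last 4 bits) = 0100. This is the CRC / FCS.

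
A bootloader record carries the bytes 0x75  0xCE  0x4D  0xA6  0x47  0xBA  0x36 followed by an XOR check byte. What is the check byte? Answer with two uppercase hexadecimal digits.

9B

XOR the bytes together:
  start with 0x75
  0x75 ⊕ 0xCE = 0xBB
  0xBB ⊕ 0x4D = 0xF6
  0xF6 ⊕ 0xA6 = 0x50
  0x50 ⊕ 0x47 = 0x17
  0x17 ⊕ 0xBA = 0xAD
  0xAD ⊕ 0x36 = 0x9B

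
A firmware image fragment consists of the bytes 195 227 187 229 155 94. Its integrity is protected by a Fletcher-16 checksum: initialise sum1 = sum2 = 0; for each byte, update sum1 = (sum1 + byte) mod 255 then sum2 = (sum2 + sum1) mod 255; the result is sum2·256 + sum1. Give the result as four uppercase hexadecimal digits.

Running sums (mod 255):
  after byte 0 (195): sum1=195, sum2=195
  after byte 1 (227): sum1=167, sum2=107
  after byte 2 (187): sum1=99, sum2=206
  after byte 3 (229): sum1=73, sum2=24
  after byte 4 (155): sum1=228, sum2=252
  after byte 5 (94): sum1=67, sum2=64
Checksum = sum2·256 + sum1 = 64·256 + 67 = 16451 = 0x4043.

4043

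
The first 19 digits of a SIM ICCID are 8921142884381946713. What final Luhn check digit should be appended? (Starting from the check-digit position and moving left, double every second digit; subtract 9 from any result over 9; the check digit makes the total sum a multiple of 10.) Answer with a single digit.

Partial digits right→left: 3 1 7 6 4 9 1 8 3 4 8 8 2 4 1 1 2 9 8
Double every second digit counting from the check-digit position (so the 1st, 3rd, 5th, ... of the partial from the right).
  doubled (with −9 where >9): 6 5 8 2 6 7 4 2 4 7 → sum 51
  kept as-is: 1 6 9 8 4 8 4 1 9 → sum 50
Total = 51 + 50 = 101.
Check digit = (10 − (101 mod 10)) mod 10 = 9.

9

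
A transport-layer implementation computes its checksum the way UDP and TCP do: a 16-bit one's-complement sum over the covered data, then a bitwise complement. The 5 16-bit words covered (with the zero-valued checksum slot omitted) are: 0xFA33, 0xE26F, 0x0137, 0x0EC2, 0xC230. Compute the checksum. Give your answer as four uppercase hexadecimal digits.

5132

One's-complement addition (fold any carry out of bit 15 back into bit 0):
  0xFA33 + 0xE26F = 0x1DCA2 → wrap carry → 0xDCA3
  0xDCA3 + 0x0137 = 0x0DDDA
  0xDDDA + 0x0EC2 = 0x0EC9C
  0xEC9C + 0xC230 = 0x1AECC → wrap carry → 0xAECD
One's-complement sum = 0xAECD.
Checksum = ~0xAECD & 0xFFFF = 0x5132.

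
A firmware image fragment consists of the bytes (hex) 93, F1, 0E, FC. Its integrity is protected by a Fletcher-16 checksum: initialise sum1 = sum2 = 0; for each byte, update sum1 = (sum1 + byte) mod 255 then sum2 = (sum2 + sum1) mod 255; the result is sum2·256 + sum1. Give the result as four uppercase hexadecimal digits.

3D90

Running sums (mod 255):
  after byte 0 (93): sum1=147, sum2=147
  after byte 1 (F1): sum1=133, sum2=25
  after byte 2 (0E): sum1=147, sum2=172
  after byte 3 (FC): sum1=144, sum2=61
Checksum = sum2·256 + sum1 = 61·256 + 144 = 15760 = 0x3D90.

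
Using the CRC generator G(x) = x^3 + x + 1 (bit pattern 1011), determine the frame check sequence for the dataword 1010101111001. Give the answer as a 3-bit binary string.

Append 3 zeros: 1010101111001000. Divide by 1011 (XOR where the leading bit is 1):
  pos 0: 1010 XOR 1011 = 0001
  pos 3: 1101 XOR 1011 = 0110
  pos 4: 1101 XOR 1011 = 0110
  pos 5: 1101 XOR 1011 = 0110
  pos 6: 1101 XOR 1011 = 0110
  pos 7: 1100 XOR 1011 = 0111
  pos 8: 1110 XOR 1011 = 0101
  pos 9: 1011 XOR 1011 = 0000
Remainder (last 3 bits) = 000. This is the CRC / FCS.

000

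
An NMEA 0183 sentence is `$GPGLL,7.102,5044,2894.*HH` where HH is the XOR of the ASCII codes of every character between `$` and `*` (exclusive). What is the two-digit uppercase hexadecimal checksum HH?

XOR the ASCII codes of the payload characters:
  'G' = 0x47 → acc = 0x47
  'P' = 0x50 → acc = 0x17
  'G' = 0x47 → acc = 0x50
  'L' = 0x4C → acc = 0x1C
  'L' = 0x4C → acc = 0x50
  ',' = 0x2C → acc = 0x7C
  '7' = 0x37 → acc = 0x4B
  '.' = 0x2E → acc = 0x65
  '1' = 0x31 → acc = 0x54
  '0' = 0x30 → acc = 0x64
  '2' = 0x32 → acc = 0x56
  ',' = 0x2C → acc = 0x7A
  '5' = 0x35 → acc = 0x4F
  '0' = 0x30 → acc = 0x7F
  '4' = 0x34 → acc = 0x4B
  '4' = 0x34 → acc = 0x7F
  ',' = 0x2C → acc = 0x53
  '2' = 0x32 → acc = 0x61
  '8' = 0x38 → acc = 0x59
  '9' = 0x39 → acc = 0x60
  '4' = 0x34 → acc = 0x54
  '.' = 0x2E → acc = 0x7A
Checksum = 0x7A.

7A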